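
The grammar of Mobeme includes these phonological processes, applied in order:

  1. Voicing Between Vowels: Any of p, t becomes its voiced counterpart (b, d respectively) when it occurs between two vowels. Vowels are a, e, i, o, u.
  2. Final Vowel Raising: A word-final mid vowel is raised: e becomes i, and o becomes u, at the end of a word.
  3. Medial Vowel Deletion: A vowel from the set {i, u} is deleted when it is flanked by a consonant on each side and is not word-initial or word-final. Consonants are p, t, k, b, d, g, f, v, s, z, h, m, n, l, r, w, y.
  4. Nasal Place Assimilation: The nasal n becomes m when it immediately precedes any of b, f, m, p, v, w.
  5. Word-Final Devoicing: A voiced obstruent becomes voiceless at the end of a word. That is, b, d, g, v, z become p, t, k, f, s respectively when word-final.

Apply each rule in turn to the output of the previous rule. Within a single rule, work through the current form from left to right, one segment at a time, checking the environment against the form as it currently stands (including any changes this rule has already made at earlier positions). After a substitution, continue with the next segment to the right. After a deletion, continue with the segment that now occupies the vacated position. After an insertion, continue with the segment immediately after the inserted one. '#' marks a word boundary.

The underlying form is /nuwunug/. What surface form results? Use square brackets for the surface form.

[mwnk]

1 Voicing Between Vowels: no change — [nuwunug]
2 Final Vowel Raising: no change — [nuwunug]
3 Medial Vowel Deletion: [nuwunug] → [nwng]
4 Nasal Place Assimilation: [nwng] → [mwng]
5 Word-Final Devoicing: [mwng] → [mwnk]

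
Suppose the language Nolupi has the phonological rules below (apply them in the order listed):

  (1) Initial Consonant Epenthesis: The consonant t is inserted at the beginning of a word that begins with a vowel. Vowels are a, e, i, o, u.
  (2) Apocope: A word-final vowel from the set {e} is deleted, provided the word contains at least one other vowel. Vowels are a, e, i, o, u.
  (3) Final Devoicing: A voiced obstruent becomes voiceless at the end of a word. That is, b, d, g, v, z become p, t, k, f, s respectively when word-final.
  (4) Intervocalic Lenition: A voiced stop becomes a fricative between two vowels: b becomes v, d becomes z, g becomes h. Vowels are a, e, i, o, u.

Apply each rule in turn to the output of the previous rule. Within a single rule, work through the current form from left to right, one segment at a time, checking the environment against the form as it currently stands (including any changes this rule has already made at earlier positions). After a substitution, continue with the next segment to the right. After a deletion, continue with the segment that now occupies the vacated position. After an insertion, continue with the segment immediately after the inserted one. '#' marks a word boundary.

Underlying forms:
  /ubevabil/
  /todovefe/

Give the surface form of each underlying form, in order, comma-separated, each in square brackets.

/ubevabil/:
  (1) Initial Consonant Epenthesis: [ubevabil] → [tubevabil]
  (2) Apocope: no change — [tubevabil]
  (3) Final Devoicing: no change — [tubevabil]
  (4) Intervocalic Lenition: [tubevabil] → [tuvevavil]
/todovefe/:
  (1) Initial Consonant Epenthesis: no change — [todovefe]
  (2) Apocope: [todovefe] → [todovef]
  (3) Final Devoicing: no change — [todovef]
  (4) Intervocalic Lenition: [todovef] → [tozovef]

[tuvevavil], [tozovef]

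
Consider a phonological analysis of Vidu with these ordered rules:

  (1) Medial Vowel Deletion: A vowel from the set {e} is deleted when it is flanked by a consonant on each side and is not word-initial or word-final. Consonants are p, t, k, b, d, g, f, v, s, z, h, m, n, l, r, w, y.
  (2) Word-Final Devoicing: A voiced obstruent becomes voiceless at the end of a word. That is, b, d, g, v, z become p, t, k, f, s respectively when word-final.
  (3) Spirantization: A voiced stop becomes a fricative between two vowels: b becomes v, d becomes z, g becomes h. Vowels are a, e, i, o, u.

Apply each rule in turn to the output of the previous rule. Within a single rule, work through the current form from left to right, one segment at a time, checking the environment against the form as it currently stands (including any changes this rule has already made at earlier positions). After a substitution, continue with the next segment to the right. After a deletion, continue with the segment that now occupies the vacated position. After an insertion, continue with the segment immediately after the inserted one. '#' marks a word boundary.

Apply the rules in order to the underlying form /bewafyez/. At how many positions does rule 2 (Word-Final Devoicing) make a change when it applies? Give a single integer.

(1) Medial Vowel Deletion: [bewafyez] → [bwafyz]
(2) Word-Final Devoicing: [bwafyz] → [bwafys]
(3) Spirantization: no change — [bwafys]
Rule 2 changed 1 position(s).

1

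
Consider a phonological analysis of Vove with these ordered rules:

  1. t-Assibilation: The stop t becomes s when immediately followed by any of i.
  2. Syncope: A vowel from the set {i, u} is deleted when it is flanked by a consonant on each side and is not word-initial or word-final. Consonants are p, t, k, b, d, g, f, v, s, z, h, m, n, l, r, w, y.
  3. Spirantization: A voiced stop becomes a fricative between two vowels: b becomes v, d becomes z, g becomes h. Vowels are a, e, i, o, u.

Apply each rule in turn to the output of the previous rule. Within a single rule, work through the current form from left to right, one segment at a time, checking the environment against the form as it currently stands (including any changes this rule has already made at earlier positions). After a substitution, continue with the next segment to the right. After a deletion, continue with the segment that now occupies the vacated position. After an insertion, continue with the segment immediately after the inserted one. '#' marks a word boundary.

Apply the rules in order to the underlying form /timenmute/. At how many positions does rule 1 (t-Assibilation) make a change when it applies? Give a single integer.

1

1 t-Assibilation: [timenmute] → [simenmute]
2 Syncope: [simenmute] → [smenmte]
3 Spirantization: no change — [smenmte]
Rule 1 changed 1 position(s).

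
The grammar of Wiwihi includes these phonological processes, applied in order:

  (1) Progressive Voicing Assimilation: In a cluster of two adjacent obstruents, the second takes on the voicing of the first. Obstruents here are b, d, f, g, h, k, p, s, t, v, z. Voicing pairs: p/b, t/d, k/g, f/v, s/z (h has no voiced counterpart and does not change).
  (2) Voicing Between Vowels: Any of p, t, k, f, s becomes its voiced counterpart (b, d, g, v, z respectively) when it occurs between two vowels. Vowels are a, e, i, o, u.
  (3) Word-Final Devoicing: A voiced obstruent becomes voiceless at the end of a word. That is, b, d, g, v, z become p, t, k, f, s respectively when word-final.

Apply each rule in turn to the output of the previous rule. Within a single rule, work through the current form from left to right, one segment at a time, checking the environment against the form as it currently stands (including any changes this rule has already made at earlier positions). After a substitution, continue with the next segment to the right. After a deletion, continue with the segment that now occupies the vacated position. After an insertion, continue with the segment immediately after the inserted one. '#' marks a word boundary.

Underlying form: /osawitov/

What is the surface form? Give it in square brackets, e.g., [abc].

[ozawidof]

(1) Progressive Voicing Assimilation: no change — [osawitov]
(2) Voicing Between Vowels: [osawitov] → [ozawidov]
(3) Word-Final Devoicing: [ozawidov] → [ozawidof]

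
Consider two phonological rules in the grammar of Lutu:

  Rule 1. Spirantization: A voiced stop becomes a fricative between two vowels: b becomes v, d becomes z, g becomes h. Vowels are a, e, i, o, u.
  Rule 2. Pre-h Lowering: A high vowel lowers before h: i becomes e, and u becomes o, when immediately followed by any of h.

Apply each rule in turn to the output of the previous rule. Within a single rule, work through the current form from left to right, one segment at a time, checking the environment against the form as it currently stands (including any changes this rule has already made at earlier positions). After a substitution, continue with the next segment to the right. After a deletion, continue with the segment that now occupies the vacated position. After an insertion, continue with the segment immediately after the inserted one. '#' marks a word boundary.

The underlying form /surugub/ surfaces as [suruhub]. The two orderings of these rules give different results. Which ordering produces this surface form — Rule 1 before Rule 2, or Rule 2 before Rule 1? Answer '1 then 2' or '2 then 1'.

Order 1 then 2:
  1 Spirantization: [surugub] → [suruhub]
  2 Pre-h Lowering: [suruhub] → [surohub]
  result: [surohub]
Order 2 then 1:
  2 Pre-h Lowering: no change — [surugub]
  1 Spirantization: [surugub] → [suruhub]
  result: [suruhub]

2 then 1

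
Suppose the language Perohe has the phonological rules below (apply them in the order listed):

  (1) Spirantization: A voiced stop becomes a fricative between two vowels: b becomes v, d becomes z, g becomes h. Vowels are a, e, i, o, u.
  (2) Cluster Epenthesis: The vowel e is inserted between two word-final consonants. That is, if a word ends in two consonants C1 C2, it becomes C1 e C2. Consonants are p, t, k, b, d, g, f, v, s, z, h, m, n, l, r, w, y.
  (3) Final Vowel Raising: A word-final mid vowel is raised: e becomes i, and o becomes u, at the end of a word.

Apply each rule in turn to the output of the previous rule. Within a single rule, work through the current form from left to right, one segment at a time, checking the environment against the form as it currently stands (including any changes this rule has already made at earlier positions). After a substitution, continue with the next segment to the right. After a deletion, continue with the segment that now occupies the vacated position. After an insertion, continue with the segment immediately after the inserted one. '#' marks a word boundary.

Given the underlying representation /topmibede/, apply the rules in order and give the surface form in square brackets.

[topmivezi]

(1) Spirantization: [topmibede] → [topmiveze]
(2) Cluster Epenthesis: no change — [topmiveze]
(3) Final Vowel Raising: [topmiveze] → [topmivezi]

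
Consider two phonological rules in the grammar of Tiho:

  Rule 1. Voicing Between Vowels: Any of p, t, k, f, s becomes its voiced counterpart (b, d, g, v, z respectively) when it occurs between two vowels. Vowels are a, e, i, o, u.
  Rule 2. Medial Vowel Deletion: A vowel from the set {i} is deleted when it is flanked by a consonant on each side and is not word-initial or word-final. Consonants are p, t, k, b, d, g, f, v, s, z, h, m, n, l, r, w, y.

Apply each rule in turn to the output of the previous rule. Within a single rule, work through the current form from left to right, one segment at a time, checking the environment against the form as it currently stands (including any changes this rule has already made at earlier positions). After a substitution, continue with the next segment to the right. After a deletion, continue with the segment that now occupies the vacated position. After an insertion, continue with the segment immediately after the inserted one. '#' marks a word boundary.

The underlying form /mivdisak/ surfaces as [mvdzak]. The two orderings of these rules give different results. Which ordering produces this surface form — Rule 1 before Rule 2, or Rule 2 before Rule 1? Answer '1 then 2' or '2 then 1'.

Order 1 then 2:
  1 Voicing Between Vowels: [mivdisak] → [mivdizak]
  2 Medial Vowel Deletion: [mivdizak] → [mvdzak]
  result: [mvdzak]
Order 2 then 1:
  2 Medial Vowel Deletion: [mivdisak] → [mvdsak]
  1 Voicing Between Vowels: no change — [mvdsak]
  result: [mvdsak]

1 then 2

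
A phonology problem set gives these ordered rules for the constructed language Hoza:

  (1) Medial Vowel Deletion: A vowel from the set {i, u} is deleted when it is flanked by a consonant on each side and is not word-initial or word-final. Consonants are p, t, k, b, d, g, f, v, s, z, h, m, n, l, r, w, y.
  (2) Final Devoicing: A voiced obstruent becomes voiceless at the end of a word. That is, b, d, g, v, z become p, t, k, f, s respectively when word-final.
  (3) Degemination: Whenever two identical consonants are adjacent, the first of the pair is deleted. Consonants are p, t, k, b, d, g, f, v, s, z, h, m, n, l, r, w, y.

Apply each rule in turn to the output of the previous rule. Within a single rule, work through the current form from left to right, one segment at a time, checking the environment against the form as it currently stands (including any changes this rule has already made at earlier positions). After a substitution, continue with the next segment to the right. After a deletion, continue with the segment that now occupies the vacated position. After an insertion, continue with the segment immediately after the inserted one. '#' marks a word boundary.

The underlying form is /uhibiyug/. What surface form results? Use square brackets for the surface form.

[uhbyk]

(1) Medial Vowel Deletion: [uhibiyug] → [uhbyg]
(2) Final Devoicing: [uhbyg] → [uhbyk]
(3) Degemination: no change — [uhbyk]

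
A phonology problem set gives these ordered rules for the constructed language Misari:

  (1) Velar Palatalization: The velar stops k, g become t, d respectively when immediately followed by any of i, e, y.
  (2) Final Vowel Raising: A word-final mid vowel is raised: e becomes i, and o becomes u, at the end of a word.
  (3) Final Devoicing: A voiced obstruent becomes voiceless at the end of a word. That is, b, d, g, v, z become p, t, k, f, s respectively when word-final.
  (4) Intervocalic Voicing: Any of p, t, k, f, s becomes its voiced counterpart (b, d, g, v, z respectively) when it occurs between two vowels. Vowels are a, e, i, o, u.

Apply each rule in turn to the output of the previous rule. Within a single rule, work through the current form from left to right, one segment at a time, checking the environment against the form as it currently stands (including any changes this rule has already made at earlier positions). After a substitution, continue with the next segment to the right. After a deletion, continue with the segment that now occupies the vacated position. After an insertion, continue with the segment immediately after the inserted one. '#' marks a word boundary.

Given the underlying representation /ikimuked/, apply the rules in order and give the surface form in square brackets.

(1) Velar Palatalization: [ikimuked] → [itimuted]
(2) Final Vowel Raising: no change — [itimuted]
(3) Final Devoicing: [itimuted] → [itimutet]
(4) Intervocalic Voicing: [itimutet] → [idimudet]

[idimudet]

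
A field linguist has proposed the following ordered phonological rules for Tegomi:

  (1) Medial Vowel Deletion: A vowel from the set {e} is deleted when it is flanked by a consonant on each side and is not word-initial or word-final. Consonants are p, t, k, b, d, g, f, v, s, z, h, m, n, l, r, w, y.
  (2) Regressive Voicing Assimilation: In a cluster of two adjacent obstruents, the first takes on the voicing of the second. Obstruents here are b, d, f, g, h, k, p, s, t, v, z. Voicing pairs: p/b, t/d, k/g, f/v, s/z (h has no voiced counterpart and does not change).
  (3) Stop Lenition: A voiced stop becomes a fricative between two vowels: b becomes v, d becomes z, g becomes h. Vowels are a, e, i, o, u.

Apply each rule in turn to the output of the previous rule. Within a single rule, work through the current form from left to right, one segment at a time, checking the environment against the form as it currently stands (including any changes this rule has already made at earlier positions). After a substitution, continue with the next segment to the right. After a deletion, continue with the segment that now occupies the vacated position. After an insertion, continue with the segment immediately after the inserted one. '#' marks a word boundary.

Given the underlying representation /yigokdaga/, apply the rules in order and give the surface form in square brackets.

(1) Medial Vowel Deletion: no change — [yigokdaga]
(2) Regressive Voicing Assimilation: [yigokdaga] → [yigogdaga]
(3) Stop Lenition: [yigogdaga] → [yihogdaha]

[yihogdaha]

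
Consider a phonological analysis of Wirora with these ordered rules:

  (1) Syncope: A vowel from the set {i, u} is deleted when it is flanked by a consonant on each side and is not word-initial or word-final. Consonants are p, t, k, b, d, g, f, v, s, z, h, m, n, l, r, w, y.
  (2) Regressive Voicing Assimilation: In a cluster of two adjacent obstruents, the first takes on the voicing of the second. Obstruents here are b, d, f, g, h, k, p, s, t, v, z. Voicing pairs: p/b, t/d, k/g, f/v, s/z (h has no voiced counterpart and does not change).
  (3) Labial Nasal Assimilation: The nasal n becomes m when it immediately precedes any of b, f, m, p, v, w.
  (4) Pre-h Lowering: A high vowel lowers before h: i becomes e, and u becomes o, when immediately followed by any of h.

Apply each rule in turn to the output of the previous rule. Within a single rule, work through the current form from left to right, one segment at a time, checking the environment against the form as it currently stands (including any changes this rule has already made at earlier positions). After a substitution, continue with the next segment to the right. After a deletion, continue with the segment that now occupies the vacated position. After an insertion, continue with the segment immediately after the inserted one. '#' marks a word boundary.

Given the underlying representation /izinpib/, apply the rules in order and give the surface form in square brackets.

[izmbb]

(1) Syncope: [izinpib] → [iznpb]
(2) Regressive Voicing Assimilation: [iznpb] → [iznbb]
(3) Labial Nasal Assimilation: [iznbb] → [izmbb]
(4) Pre-h Lowering: no change — [izmbb]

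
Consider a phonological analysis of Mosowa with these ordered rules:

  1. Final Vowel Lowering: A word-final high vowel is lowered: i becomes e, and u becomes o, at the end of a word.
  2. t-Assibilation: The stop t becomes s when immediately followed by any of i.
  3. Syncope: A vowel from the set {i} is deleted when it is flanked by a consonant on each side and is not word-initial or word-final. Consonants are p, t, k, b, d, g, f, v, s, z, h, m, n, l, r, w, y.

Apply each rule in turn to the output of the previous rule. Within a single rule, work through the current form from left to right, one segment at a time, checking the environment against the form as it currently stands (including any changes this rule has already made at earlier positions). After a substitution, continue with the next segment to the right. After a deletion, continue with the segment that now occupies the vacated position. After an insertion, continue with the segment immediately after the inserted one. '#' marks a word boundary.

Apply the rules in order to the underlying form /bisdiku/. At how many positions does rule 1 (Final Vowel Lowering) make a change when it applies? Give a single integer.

1

1 Final Vowel Lowering: [bisdiku] → [bisdiko]
2 t-Assibilation: no change — [bisdiko]
3 Syncope: [bisdiko] → [bsdko]
Rule 1 changed 1 position(s).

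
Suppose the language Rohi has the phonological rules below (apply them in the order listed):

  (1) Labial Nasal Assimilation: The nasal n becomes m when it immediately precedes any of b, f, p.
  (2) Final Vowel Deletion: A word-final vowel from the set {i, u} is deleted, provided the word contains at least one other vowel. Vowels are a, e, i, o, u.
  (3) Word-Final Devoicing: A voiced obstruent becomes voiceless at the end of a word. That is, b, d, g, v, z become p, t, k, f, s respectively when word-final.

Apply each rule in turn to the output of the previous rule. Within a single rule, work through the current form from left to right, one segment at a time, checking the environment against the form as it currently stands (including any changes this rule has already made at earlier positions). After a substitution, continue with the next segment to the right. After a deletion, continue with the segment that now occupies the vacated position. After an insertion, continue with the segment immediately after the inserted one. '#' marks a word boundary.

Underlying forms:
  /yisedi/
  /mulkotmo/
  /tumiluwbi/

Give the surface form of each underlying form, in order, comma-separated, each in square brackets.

/yisedi/:
  (1) Labial Nasal Assimilation: no change — [yisedi]
  (2) Final Vowel Deletion: [yisedi] → [yised]
  (3) Word-Final Devoicing: [yised] → [yiset]
/mulkotmo/:
  (1) Labial Nasal Assimilation: no change — [mulkotmo]
  (2) Final Vowel Deletion: no change — [mulkotmo]
  (3) Word-Final Devoicing: no change — [mulkotmo]
/tumiluwbi/:
  (1) Labial Nasal Assimilation: no change — [tumiluwbi]
  (2) Final Vowel Deletion: [tumiluwbi] → [tumiluwb]
  (3) Word-Final Devoicing: [tumiluwb] → [tumiluwp]

[yiset], [mulkotmo], [tumiluwp]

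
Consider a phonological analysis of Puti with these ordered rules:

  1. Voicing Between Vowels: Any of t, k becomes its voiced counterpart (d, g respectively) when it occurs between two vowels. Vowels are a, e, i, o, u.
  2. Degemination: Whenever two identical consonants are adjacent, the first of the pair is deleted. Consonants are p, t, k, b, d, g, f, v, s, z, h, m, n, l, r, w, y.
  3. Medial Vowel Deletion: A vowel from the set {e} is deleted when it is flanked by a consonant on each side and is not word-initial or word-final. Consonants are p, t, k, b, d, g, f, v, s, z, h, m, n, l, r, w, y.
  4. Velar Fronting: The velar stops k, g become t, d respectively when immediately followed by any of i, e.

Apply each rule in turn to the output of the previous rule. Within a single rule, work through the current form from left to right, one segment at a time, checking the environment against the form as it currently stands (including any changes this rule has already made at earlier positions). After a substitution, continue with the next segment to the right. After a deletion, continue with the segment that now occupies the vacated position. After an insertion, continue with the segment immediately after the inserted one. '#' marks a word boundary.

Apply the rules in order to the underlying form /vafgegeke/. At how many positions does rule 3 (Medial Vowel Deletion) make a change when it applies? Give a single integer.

1 Voicing Between Vowels: [vafgegeke] → [vafgegege]
2 Degemination: no change — [vafgegege]
3 Medial Vowel Deletion: [vafgegege] → [vafggge]
4 Velar Fronting: [vafggge] → [vafggde]
Rule 3 changed 2 position(s).

2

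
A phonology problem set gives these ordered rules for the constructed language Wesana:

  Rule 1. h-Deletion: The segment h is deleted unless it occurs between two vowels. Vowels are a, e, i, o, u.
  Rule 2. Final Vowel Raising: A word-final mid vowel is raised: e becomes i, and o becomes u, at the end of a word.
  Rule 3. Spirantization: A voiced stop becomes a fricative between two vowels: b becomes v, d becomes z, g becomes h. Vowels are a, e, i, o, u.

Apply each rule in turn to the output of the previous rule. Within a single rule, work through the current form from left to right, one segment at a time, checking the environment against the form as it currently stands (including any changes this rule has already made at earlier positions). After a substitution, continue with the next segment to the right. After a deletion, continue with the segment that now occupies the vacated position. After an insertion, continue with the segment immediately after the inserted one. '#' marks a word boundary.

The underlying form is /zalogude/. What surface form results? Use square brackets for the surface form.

Rule 1 h-Deletion: no change — [zalogude]
Rule 2 Final Vowel Raising: [zalogude] → [zalogudi]
Rule 3 Spirantization: [zalogudi] → [zalohuzi]

[zalohuzi]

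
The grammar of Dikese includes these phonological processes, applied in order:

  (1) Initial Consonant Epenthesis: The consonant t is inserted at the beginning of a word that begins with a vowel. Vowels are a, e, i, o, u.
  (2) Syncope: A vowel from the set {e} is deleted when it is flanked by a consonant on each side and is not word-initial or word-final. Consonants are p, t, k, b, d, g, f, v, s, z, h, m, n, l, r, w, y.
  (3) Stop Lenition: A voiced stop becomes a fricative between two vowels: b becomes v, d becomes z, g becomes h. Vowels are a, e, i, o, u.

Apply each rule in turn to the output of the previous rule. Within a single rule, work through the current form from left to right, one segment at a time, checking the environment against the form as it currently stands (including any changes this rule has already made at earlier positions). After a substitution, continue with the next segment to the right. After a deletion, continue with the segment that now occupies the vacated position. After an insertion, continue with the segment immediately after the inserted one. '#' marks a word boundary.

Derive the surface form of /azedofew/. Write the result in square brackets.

[tazdofw]

(1) Initial Consonant Epenthesis: [azedofew] → [tazedofew]
(2) Syncope: [tazedofew] → [tazdofw]
(3) Stop Lenition: no change — [tazdofw]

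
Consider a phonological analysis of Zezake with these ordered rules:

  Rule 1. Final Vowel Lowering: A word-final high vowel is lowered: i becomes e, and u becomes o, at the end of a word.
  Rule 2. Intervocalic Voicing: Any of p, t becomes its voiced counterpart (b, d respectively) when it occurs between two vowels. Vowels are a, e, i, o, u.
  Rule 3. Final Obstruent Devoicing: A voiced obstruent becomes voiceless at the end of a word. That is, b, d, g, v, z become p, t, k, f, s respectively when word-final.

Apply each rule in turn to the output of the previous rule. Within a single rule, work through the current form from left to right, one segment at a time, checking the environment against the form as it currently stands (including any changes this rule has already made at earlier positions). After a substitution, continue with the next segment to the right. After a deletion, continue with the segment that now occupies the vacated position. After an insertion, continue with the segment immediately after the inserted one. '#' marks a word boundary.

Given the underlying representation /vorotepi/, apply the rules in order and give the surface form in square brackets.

[vorodebe]

Rule 1 Final Vowel Lowering: [vorotepi] → [vorotepe]
Rule 2 Intervocalic Voicing: [vorotepe] → [vorodebe]
Rule 3 Final Obstruent Devoicing: no change — [vorodebe]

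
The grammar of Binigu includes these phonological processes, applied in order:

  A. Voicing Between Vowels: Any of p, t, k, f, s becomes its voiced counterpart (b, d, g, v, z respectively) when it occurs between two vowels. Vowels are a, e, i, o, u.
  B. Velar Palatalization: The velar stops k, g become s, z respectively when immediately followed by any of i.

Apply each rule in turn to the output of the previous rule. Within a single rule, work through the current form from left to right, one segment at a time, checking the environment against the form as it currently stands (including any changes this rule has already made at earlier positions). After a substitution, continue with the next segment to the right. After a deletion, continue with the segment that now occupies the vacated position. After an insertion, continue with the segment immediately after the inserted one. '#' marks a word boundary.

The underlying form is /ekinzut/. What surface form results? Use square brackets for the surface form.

A Voicing Between Vowels: [ekinzut] → [eginzut]
B Velar Palatalization: [eginzut] → [ezinzut]

[ezinzut]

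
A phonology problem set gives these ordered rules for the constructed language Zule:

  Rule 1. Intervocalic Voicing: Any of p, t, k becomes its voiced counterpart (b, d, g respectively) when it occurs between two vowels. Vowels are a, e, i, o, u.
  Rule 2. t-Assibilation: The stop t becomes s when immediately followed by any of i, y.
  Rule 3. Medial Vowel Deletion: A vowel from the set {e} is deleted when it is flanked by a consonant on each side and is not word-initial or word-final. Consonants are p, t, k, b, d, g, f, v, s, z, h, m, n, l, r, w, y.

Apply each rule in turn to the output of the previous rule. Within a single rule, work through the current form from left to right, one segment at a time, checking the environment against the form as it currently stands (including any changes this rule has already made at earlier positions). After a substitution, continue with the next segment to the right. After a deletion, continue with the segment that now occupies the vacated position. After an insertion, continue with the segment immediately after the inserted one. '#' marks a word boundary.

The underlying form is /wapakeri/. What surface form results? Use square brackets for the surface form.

Rule 1 Intervocalic Voicing: [wapakeri] → [wabageri]
Rule 2 t-Assibilation: no change — [wabageri]
Rule 3 Medial Vowel Deletion: [wabageri] → [wabagri]

[wabagri]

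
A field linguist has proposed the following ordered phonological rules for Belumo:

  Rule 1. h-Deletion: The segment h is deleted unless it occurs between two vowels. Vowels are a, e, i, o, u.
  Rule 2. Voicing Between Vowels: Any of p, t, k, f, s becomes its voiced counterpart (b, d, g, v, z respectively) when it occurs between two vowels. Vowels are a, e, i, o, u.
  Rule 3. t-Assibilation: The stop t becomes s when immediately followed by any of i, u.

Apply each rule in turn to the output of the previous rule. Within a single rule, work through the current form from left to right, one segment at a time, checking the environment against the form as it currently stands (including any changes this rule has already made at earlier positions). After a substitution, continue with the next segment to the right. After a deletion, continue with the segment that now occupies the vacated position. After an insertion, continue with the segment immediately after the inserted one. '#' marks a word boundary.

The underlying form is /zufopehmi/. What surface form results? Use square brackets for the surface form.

[zuvobemi]

Rule 1 h-Deletion: [zufopehmi] → [zufopemi]
Rule 2 Voicing Between Vowels: [zufopemi] → [zuvobemi]
Rule 3 t-Assibilation: no change — [zuvobemi]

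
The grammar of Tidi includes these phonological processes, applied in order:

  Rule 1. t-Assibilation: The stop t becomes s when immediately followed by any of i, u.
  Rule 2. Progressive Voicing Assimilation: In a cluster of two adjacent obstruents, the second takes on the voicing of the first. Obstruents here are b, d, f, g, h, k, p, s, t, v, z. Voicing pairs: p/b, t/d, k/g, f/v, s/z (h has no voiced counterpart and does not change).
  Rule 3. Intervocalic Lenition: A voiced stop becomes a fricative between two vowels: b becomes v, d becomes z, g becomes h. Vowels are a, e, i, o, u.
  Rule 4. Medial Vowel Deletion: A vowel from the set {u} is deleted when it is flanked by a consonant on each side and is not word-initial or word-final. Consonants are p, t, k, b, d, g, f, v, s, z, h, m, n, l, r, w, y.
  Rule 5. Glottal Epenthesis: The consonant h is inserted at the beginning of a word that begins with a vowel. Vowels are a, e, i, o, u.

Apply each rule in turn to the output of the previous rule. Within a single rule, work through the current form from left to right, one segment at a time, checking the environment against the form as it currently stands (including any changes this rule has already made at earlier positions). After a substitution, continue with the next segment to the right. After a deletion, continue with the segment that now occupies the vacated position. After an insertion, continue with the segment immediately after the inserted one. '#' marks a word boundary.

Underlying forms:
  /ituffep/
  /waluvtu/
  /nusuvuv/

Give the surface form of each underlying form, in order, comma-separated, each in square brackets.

[hisffep], [walvzu], [nsvv]

/ituffep/:
  Rule 1 t-Assibilation: [ituffep] → [isuffep]
  Rule 2 Progressive Voicing Assimilation: no change — [isuffep]
  Rule 3 Intervocalic Lenition: no change — [isuffep]
  Rule 4 Medial Vowel Deletion: [isuffep] → [isffep]
  Rule 5 Glottal Epenthesis: [isffep] → [hisffep]
/waluvtu/:
  Rule 1 t-Assibilation: [waluvtu] → [waluvsu]
  Rule 2 Progressive Voicing Assimilation: [waluvsu] → [waluvzu]
  Rule 3 Intervocalic Lenition: no change — [waluvzu]
  Rule 4 Medial Vowel Deletion: [waluvzu] → [walvzu]
  Rule 5 Glottal Epenthesis: no change — [walvzu]
/nusuvuv/:
  Rule 1 t-Assibilation: no change — [nusuvuv]
  Rule 2 Progressive Voicing Assimilation: no change — [nusuvuv]
  Rule 3 Intervocalic Lenition: no change — [nusuvuv]
  Rule 4 Medial Vowel Deletion: [nusuvuv] → [nsvv]
  Rule 5 Glottal Epenthesis: no change — [nsvv]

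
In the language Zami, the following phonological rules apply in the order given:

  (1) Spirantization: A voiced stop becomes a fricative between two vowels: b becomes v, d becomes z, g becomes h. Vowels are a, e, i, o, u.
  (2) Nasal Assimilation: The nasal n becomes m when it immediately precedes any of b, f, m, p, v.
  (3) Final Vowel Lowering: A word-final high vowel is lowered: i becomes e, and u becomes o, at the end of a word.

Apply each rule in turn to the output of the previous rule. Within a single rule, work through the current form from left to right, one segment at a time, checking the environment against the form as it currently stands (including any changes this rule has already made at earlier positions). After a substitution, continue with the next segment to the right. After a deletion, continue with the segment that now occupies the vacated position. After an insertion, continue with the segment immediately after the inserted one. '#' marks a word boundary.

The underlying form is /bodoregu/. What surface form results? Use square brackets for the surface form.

[bozoreho]

(1) Spirantization: [bodoregu] → [bozorehu]
(2) Nasal Assimilation: no change — [bozorehu]
(3) Final Vowel Lowering: [bozorehu] → [bozoreho]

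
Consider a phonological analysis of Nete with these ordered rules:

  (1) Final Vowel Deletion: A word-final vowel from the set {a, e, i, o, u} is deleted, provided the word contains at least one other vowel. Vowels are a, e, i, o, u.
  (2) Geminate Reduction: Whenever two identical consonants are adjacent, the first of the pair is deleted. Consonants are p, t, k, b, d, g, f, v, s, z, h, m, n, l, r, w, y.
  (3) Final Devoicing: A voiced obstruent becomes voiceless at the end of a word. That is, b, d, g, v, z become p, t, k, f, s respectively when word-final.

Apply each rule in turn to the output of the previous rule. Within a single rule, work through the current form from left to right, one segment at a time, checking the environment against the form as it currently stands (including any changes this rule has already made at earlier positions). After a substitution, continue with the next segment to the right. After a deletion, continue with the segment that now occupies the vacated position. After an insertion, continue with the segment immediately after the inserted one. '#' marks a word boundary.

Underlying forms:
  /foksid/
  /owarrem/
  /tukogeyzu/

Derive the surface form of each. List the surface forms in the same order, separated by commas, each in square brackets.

/foksid/:
  (1) Final Vowel Deletion: no change — [foksid]
  (2) Geminate Reduction: no change — [foksid]
  (3) Final Devoicing: [foksid] → [foksit]
/owarrem/:
  (1) Final Vowel Deletion: no change — [owarrem]
  (2) Geminate Reduction: [owarrem] → [owarem]
  (3) Final Devoicing: no change — [owarem]
/tukogeyzu/:
  (1) Final Vowel Deletion: [tukogeyzu] → [tukogeyz]
  (2) Geminate Reduction: no change — [tukogeyz]
  (3) Final Devoicing: [tukogeyz] → [tukogeys]

[foksit], [owarem], [tukogeys]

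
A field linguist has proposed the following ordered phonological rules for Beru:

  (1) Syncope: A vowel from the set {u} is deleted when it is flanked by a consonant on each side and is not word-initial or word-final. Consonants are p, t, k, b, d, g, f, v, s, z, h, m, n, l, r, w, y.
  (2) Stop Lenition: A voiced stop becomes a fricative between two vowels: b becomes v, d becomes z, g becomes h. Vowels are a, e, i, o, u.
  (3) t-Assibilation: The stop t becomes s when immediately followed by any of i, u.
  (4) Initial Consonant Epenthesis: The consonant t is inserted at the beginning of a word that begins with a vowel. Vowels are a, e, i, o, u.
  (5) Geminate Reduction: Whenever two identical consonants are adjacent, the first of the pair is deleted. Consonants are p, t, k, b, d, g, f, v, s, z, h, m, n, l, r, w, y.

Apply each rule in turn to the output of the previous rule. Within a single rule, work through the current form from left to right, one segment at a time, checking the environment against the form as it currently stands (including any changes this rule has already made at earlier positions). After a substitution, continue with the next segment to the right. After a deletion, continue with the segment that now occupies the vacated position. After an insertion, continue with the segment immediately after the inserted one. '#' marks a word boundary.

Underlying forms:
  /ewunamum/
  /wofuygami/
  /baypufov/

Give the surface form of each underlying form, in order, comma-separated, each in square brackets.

[tewnam], [wofygami], [baypfov]

/ewunamum/:
  (1) Syncope: [ewunamum] → [ewnamm]
  (2) Stop Lenition: no change — [ewnamm]
  (3) t-Assibilation: no change — [ewnamm]
  (4) Initial Consonant Epenthesis: [ewnamm] → [tewnamm]
  (5) Geminate Reduction: [tewnamm] → [tewnam]
/wofuygami/:
  (1) Syncope: [wofuygami] → [wofygami]
  (2) Stop Lenition: no change — [wofygami]
  (3) t-Assibilation: no change — [wofygami]
  (4) Initial Consonant Epenthesis: no change — [wofygami]
  (5) Geminate Reduction: no change — [wofygami]
/baypufov/:
  (1) Syncope: [baypufov] → [baypfov]
  (2) Stop Lenition: no change — [baypfov]
  (3) t-Assibilation: no change — [baypfov]
  (4) Initial Consonant Epenthesis: no change — [baypfov]
  (5) Geminate Reduction: no change — [baypfov]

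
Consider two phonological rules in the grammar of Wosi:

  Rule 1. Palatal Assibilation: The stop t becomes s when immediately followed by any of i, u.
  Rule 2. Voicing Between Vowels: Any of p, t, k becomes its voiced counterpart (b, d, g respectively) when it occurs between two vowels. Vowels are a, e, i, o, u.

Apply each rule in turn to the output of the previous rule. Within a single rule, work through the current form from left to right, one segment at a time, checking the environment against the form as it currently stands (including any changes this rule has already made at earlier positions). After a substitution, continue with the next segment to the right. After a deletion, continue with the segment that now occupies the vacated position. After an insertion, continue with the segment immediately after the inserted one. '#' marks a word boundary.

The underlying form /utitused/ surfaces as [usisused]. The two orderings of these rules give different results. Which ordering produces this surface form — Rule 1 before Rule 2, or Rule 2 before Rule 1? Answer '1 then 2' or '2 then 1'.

1 then 2

Order 1 then 2:
  1 Palatal Assibilation: [utitused] → [usisused]
  2 Voicing Between Vowels: no change — [usisused]
  result: [usisused]
Order 2 then 1:
  2 Voicing Between Vowels: [utitused] → [udidused]
  1 Palatal Assibilation: no change — [udidused]
  result: [udidused]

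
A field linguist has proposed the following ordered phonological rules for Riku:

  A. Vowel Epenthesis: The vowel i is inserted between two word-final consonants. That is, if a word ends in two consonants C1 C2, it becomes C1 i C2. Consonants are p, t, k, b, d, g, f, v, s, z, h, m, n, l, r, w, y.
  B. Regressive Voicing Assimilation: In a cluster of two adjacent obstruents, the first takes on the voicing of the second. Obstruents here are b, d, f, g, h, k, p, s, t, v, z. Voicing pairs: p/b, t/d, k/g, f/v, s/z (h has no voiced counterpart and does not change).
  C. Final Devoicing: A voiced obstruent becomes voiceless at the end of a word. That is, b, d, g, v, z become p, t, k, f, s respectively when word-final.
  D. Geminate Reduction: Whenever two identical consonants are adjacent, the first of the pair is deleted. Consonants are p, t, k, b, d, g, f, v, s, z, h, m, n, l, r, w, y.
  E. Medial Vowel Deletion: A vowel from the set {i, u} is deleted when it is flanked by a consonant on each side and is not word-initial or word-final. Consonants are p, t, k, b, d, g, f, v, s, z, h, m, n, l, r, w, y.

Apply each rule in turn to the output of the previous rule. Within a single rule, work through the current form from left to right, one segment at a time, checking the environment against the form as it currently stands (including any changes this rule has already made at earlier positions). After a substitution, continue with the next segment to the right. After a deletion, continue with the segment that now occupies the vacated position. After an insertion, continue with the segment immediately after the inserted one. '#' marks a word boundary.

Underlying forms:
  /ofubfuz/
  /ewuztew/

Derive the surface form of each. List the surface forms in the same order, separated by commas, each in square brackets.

[ofpfs], [ewstew]

/ofubfuz/:
  A Vowel Epenthesis: no change — [ofubfuz]
  B Regressive Voicing Assimilation: [ofubfuz] → [ofupfuz]
  C Final Devoicing: [ofupfuz] → [ofupfus]
  D Geminate Reduction: no change — [ofupfus]
  E Medial Vowel Deletion: [ofupfus] → [ofpfs]
/ewuztew/:
  A Vowel Epenthesis: no change — [ewuztew]
  B Regressive Voicing Assimilation: [ewuztew] → [ewustew]
  C Final Devoicing: no change — [ewustew]
  D Geminate Reduction: no change — [ewustew]
  E Medial Vowel Deletion: [ewustew] → [ewstew]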